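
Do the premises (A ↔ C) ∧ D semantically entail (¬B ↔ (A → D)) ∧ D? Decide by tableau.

No

Initial set: {T ((A ↔ C) ∧ D); F ((¬B ↔ (A → D)) ∧ D)}.
T ((A ↔ C) ∧ D): α-rule — add T (A ↔ C), T D.
F ((¬B ↔ (A → D)) ∧ D): β-rule — branch into F (¬B ↔ (A → D))  //  F D.
  branch 1 (add F (¬B ↔ (A → D))):
    T (A ↔ C): β-rule — branch into T A, T C  //  F A, F C.
      branch 1.1 (add T A, T C):
        F (¬B ↔ (A → D)): β-rule — branch into T ¬B, F (A → D)  //  F ¬B, T (A → D).
          branch 1.1.1 (add T ¬B, F (A → D)):
            F (A → D): α-rule — add T A, F D.
            × closes — contains both D and ¬D.
          branch 1.1.2 (add F ¬B, T (A → D)):
            T (A → D): β-rule — branch into F A  //  T D.
              branch 1.1.2.1 (add F A):
                × closes — contains both A and ¬A.
              branch 1.1.2.2 (add T D):
                ○ open, literals {A=T, B=T, C=T, D=T}.
      branch 1.2 (add F A, F C):
        F (¬B ↔ (A → D)): β-rule — branch into T ¬B, F (A → D)  //  F ¬B, T (A → D).
          branch 1.2.1 (add T ¬B, F (A → D)):
            F (A → D): α-rule — add T A, F D.
            × closes — contains both A and ¬A.
          branch 1.2.2 (add F ¬B, T (A → D)):
            T (A → D): β-rule — branch into F A  //  T D.
              branch 1.2.2.1 (add F A):
                ○ open, literals {A=F, B=T, C=F, D=T}.
              branch 1.2.2.2 (add T D):
                ○ open, literals {A=F, B=T, C=F, D=T}.
  branch 2 (add F D):
    × closes — contains both D and ¬D.
4 branches closed, 3 open.
An open branch gives a countermodel: A=T, B=T, C=T, D=T (unmentioned atoms arbitrary); the premises hold there but the conclusion fails.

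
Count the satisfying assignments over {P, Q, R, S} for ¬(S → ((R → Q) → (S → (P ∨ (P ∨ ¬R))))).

Initial set: {¬(S → ((R → Q) → (S → (P ∨ (P ∨ ¬R)))))}.
¬(S → ((R → Q) → (S → (P ∨ (P ∨ ¬R))))): α-rule — add S, ¬((R → Q) → (S → (P ∨ (P ∨ ¬R)))).
¬((R → Q) → (S → (P ∨ (P ∨ ¬R)))): α-rule — add (R → Q), ¬(S → (P ∨ (P ∨ ¬R))).
¬(S → (P ∨ (P ∨ ¬R))): α-rule — add S, ¬(P ∨ (P ∨ ¬R)).
¬(P ∨ (P ∨ ¬R)): α-rule — add ¬P, ¬(P ∨ ¬R).
¬(P ∨ ¬R): α-rule — add ¬P, ¬¬R.
(R → Q): β-rule — branch into ¬R  //  Q.
  branch 1 (add ¬R):
    × closes — contains both R and ¬R.
  branch 2 (add Q):
    ○ open, literals {P=0, Q=1, R=1, S=1}.
1 branch closed, 1 open.
Each open branch fixes some atoms; the unmentioned ones are free. Counting distinct full assignments: branch {P=0, Q=1, R=1, S=1} (none free) contributes 1 new. Total: 1.

1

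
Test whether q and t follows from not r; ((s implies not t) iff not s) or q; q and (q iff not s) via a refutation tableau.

No

Initial set: {not r; (((s implies not t) iff not s) or q); (q and (q iff not s)); not (q and t)}.
(q and (q iff not s)): α-rule — add q, (q iff not s).
(((s implies not t) iff not s) or q): β-rule — branch into ((s implies not t) iff not s)  //  q.
  branch 1 (add ((s implies not t) iff not s)):
    not (q and t): β-rule — branch into not q  //  not t.
      branch 1.1 (add not q):
        × closes — contains both q and not q.
      branch 1.2 (add not t):
        (q iff not s): β-rule — branch into q, not s  //  not q, not not s.
          branch 1.2.1 (add q, not s):
            ((s implies not t) iff not s): β-rule — branch into (s implies not t), not s  //  not (s implies not t), not not s.
              branch 1.2.1.1 (add (s implies not t), not s):
                (s implies not t): β-rule — branch into not s  //  not t.
                  branch 1.2.1.1.1 (add not s):
                    ○ open, literals {q=T, r=F, s=F, t=F}.
                  branch 1.2.1.1.2 (add not t):
                    ○ open, literals {q=T, r=F, s=F, t=F}.
              branch 1.2.1.2 (add not (s implies not t), not not s):
                × closes — contains both s and not s.
          branch 1.2.2 (add not q, not not s):
            × closes — contains both q and not q.
  branch 2 (add q):
    not (q and t): β-rule — branch into not q  //  not t.
      branch 2.1 (add not q):
        × closes — contains both q and not q.
      branch 2.2 (add not t):
        (q iff not s): β-rule — branch into q, not s  //  not q, not not s.
          branch 2.2.1 (add q, not s):
            ○ open, literals {q=T, r=F, s=F, t=F}.
          branch 2.2.2 (add not q, not not s):
            × closes — contains both q and not q.
5 branches closed, 3 open.
An open branch gives a countermodel: q=T, r=F, s=F, t=F (unmentioned atoms arbitrary); the premises hold there but the conclusion fails.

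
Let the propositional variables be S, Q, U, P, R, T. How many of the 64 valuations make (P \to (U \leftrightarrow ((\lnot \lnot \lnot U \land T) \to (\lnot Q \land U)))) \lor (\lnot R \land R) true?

Initial set: {T ((P \to (U \leftrightarrow ((\lnot \lnot \lnot U \land T) \to (\lnot Q \land U)))) \lor (\lnot R \land R))}.
T ((P \to (U \leftrightarrow ((\lnot \lnot \lnot U \land T) \to (\lnot Q \land U)))) \lor (\lnot R \land R)): β-rule — branch into T (P \to (U \leftrightarrow ((\lnot \lnot \lnot U \land T) \to (\lnot Q \land U))))  //  T (\lnot R \land R).
  branch 1 (add T (P \to (U \leftrightarrow ((\lnot \lnot \lnot U \land T) \to (\lnot Q \land U))))):
    T (P \to (U \leftrightarrow ((\lnot \lnot \lnot U \land T) \to (\lnot Q \land U)))): β-rule — branch into F P  //  T (U \leftrightarrow ((\lnot \lnot \lnot U \land T) \to (\lnot Q \land U))).
      branch 1.1 (add F P):
        ○ open, literals {P=0}.
      branch 1.2 (add T (U \leftrightarrow ((\lnot \lnot \lnot U \land T) \to (\lnot Q \land U)))):
        T (U \leftrightarrow ((\lnot \lnot \lnot U \land T) \to (\lnot Q \land U))): β-rule — branch into T U, T ((\lnot \lnot \lnot U \land T) \to (\lnot Q \land U))  //  F U, F ((\lnot \lnot \lnot U \land T) \to (\lnot Q \land U)).
          branch 1.2.1 (add T U, T ((\lnot \lnot \lnot U \land T) \to (\lnot Q \land U))):
            T ((\lnot \lnot \lnot U \land T) \to (\lnot Q \land U)): β-rule — branch into F (\lnot \lnot \lnot U \land T)  //  T (\lnot Q \land U).
              branch 1.2.1.1 (add F (\lnot \lnot \lnot U \land T)):
                F (\lnot \lnot \lnot U \land T): β-rule — branch into F \lnot \lnot \lnot U  //  F T.
                  branch 1.2.1.1.1 (add F \lnot \lnot \lnot U):
                    F \lnot \lnot \lnot U: drop double negation, giving F \lnot U.
                    ○ open, literals {U=1}.
                  branch 1.2.1.1.2 (add F T):
                    ○ open, literals {T=0, U=1}.
              branch 1.2.1.2 (add T (\lnot Q \land U)):
                T (\lnot Q \land U): α-rule — add T \lnot Q, T U.
                ○ open, literals {Q=0, U=1}.
          branch 1.2.2 (add F U, F ((\lnot \lnot \lnot U \land T) \to (\lnot Q \land U))):
            F ((\lnot \lnot \lnot U \land T) \to (\lnot Q \land U)): α-rule — add T (\lnot \lnot \lnot U \land T), F (\lnot Q \land U).
            T (\lnot \lnot \lnot U \land T): α-rule — add T \lnot \lnot \lnot U, T T.
            T \lnot \lnot \lnot U: drop double negation, giving T \lnot U.
            F (\lnot Q \land U): β-rule — branch into F \lnot Q  //  F U.
              branch 1.2.2.1 (add F \lnot Q):
                ○ open, literals {Q=1, T=1, U=0}.
              branch 1.2.2.2 (add F U):
                ○ open, literals {T=1, U=0}.
  branch 2 (add T (\lnot R \land R)):
    T (\lnot R \land R): α-rule — add T \lnot R, T R.
    × closes — contains both R and \lnot R.
1 branch closed, 6 open.
Each open branch fixes some atoms; the unmentioned ones are free. Counting distinct full assignments: branch {P=0} (S, Q, U, R, T) contributes 32 new; branch {U=1} (S, Q, P, R, T) contributes 16 new; branch {T=0, U=1} (S, Q, P, R) contributes 0 new; branch {Q=0, U=1} (S, P, R, T) contributes 0 new; branch {Q=1, T=1, U=0} (S, P, R) contributes 4 new; branch {T=1, U=0} (S, Q, P, R) contributes 4 new. Total: 56.

56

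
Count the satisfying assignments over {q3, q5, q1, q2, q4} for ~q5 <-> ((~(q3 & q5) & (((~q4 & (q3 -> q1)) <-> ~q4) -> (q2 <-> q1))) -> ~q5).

Initial set: {T (~q5 <-> ((~(q3 & q5) & (((~q4 & (q3 -> q1)) <-> ~q4) -> (q2 <-> q1))) -> ~q5))}.
T (~q5 <-> ((~(q3 & q5) & (((~q4 & (q3 -> q1)) <-> ~q4) -> (q2 <-> q1))) -> ~q5)): β-rule — branch into T ~q5, T ((~(q3 & q5) & (((~q4 & (q3 -> q1)) <-> ~q4) -> (q2 <-> q1))) -> ~q5)  //  F ~q5, F ((~(q3 & q5) & (((~q4 & (q3 -> q1)) <-> ~q4) -> (q2 <-> q1))) -> ~q5).
  branch 1 (add T ~q5, T ((~(q3 & q5) & (((~q4 & (q3 -> q1)) <-> ~q4) -> (q2 <-> q1))) -> ~q5)):
    T ((~(q3 & q5) & (((~q4 & (q3 -> q1)) <-> ~q4) -> (q2 <-> q1))) -> ~q5): β-rule — branch into F (~(q3 & q5) & (((~q4 & (q3 -> q1)) <-> ~q4) -> (q2 <-> q1)))  //  T ~q5.
      branch 1.1 (add F (~(q3 & q5) & (((~q4 & (q3 -> q1)) <-> ~q4) -> (q2 <-> q1)))):
        F (~(q3 & q5) & (((~q4 & (q3 -> q1)) <-> ~q4) -> (q2 <-> q1))): β-rule — branch into F ~(q3 & q5)  //  F (((~q4 & (q3 -> q1)) <-> ~q4) -> (q2 <-> q1)).
          branch 1.1.1 (add F ~(q3 & q5)):
            F ~(q3 & q5): α-rule — add T q3, T q5.
            × closes — contains both q5 and ~q5.
          branch 1.1.2 (add F (((~q4 & (q3 -> q1)) <-> ~q4) -> (q2 <-> q1))):
            F (((~q4 & (q3 -> q1)) <-> ~q4) -> (q2 <-> q1)): α-rule — add T ((~q4 & (q3 -> q1)) <-> ~q4), F (q2 <-> q1).
            T ((~q4 & (q3 -> q1)) <-> ~q4): β-rule — branch into T (~q4 & (q3 -> q1)), T ~q4  //  F (~q4 & (q3 -> q1)), F ~q4.
              branch 1.1.2.1 (add T (~q4 & (q3 -> q1)), T ~q4):
                T (~q4 & (q3 -> q1)): α-rule — add T ~q4, T (q3 -> q1).
                F (q2 <-> q1): β-rule — branch into T q2, F q1  //  F q2, T q1.
                  branch 1.1.2.1.1 (add T q2, F q1):
                    T (q3 -> q1): β-rule — branch into F q3  //  T q1.
                      branch 1.1.2.1.1.1 (add F q3):
                        ○ open, literals {q1=false, q2=true, q3=false, q4=false, q5=false}.
                      branch 1.1.2.1.1.2 (add T q1):
                        × closes — contains both q1 and ~q1.
                  branch 1.1.2.1.2 (add F q2, T q1):
                    T (q3 -> q1): β-rule — branch into F q3  //  T q1.
                      branch 1.1.2.1.2.1 (add F q3):
                        ○ open, literals {q1=true, q2=false, q3=false, q4=false, q5=false}.
                      branch 1.1.2.1.2.2 (add T q1):
                        ○ open, literals {q1=true, q2=false, q4=false, q5=false}.
              branch 1.1.2.2 (add F (~q4 & (q3 -> q1)), F ~q4):
                F (q2 <-> q1): β-rule — branch into T q2, F q1  //  F q2, T q1.
                  branch 1.1.2.2.1 (add T q2, F q1):
                    F (~q4 & (q3 -> q1)): β-rule — branch into F ~q4  //  F (q3 -> q1).
                      branch 1.1.2.2.1.1 (add F ~q4):
                        ○ open, literals {q1=false, q2=true, q4=true, q5=false}.
                      branch 1.1.2.2.1.2 (add F (q3 -> q1)):
                        F (q3 -> q1): α-rule — add T q3, F q1.
                        ○ open, literals {q1=false, q2=true, q3=true, q4=true, q5=false}.
                  branch 1.1.2.2.2 (add F q2, T q1):
                    F (~q4 & (q3 -> q1)): β-rule — branch into F ~q4  //  F (q3 -> q1).
                      branch 1.1.2.2.2.1 (add F ~q4):
                        ○ open, literals {q1=true, q2=false, q4=true, q5=false}.
                      branch 1.1.2.2.2.2 (add F (q3 -> q1)):
                        F (q3 -> q1): α-rule — add T q3, F q1.
                        × closes — contains both q1 and ~q1.
      branch 1.2 (add T ~q5):
        ○ open, literals {q5=false}.
  branch 2 (add F ~q5, F ((~(q3 & q5) & (((~q4 & (q3 -> q1)) <-> ~q4) -> (q2 <-> q1))) -> ~q5)):
    F ((~(q3 & q5) & (((~q4 & (q3 -> q1)) <-> ~q4) -> (q2 <-> q1))) -> ~q5): α-rule — add T (~(q3 & q5) & (((~q4 & (q3 -> q1)) <-> ~q4) -> (q2 <-> q1))), F ~q5.
    T (~(q3 & q5) & (((~q4 & (q3 -> q1)) <-> ~q4) -> (q2 <-> q1))): α-rule — add T ~(q3 & q5), T (((~q4 & (q3 -> q1)) <-> ~q4) -> (q2 <-> q1)).
    T ~(q3 & q5): β-rule — branch into F q3  //  F q5.
      branch 2.1 (add F q3):
        T (((~q4 & (q3 -> q1)) <-> ~q4) -> (q2 <-> q1)): β-rule — branch into F ((~q4 & (q3 -> q1)) <-> ~q4)  //  T (q2 <-> q1).
          branch 2.1.1 (add F ((~q4 & (q3 -> q1)) <-> ~q4)):
            F ((~q4 & (q3 -> q1)) <-> ~q4): β-rule — branch into T (~q4 & (q3 -> q1)), F ~q4  //  F (~q4 & (q3 -> q1)), T ~q4.
              branch 2.1.1.1 (add T (~q4 & (q3 -> q1)), F ~q4):
                T (~q4 & (q3 -> q1)): α-rule — add T ~q4, T (q3 -> q1).
                × closes — contains both q4 and ~q4.
              branch 2.1.1.2 (add F (~q4 & (q3 -> q1)), T ~q4):
                F (~q4 & (q3 -> q1)): β-rule — branch into F ~q4  //  F (q3 -> q1).
                  branch 2.1.1.2.1 (add F ~q4):
                    × closes — contains both q4 and ~q4.
                  branch 2.1.1.2.2 (add F (q3 -> q1)):
                    F (q3 -> q1): α-rule — add T q3, F q1.
                    × closes — contains both q3 and ~q3.
          branch 2.1.2 (add T (q2 <-> q1)):
            T (q2 <-> q1): β-rule — branch into T q2, T q1  //  F q2, F q1.
              branch 2.1.2.1 (add T q2, T q1):
                ○ open, literals {q1=true, q2=true, q3=false, q5=true}.
              branch 2.1.2.2 (add F q2, F q1):
                ○ open, literals {q1=false, q2=false, q3=false, q5=true}.
      branch 2.2 (add F q5):
        × closes — contains both q5 and ~q5.
7 branches closed, 9 open.
Each open branch fixes some atoms; the unmentioned ones are free. Counting distinct full assignments: branch {q1=false, q2=true, q3=false, q4=false, q5=false} (none free) contributes 1 new; branch {q1=true, q2=false, q3=false, q4=false, q5=false} (none free) contributes 1 new; branch {q1=true, q2=false, q4=false, q5=false} (q3) contributes 1 new; branch {q1=false, q2=true, q4=true, q5=false} (q3) contributes 2 new; branch {q1=false, q2=true, q3=true, q4=true, q5=false} (none free) contributes 0 new; branch {q1=true, q2=false, q4=true, q5=false} (q3) contributes 2 new; branch {q5=false} (q3, q1, q2, q4) contributes 9 new; branch {q1=true, q2=true, q3=false, q5=true} (q4) contributes 2 new; branch {q1=false, q2=false, q3=false, q5=true} (q4) contributes 2 new. Total: 20.

20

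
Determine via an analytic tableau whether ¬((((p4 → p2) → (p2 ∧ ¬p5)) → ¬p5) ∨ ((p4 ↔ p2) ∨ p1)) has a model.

Satisfiable

Initial set: {¬((((p4 → p2) → (p2 ∧ ¬p5)) → ¬p5) ∨ ((p4 ↔ p2) ∨ p1))}.
¬((((p4 → p2) → (p2 ∧ ¬p5)) → ¬p5) ∨ ((p4 ↔ p2) ∨ p1)): α-rule — add ¬(((p4 → p2) → (p2 ∧ ¬p5)) → ¬p5), ¬((p4 ↔ p2) ∨ p1).
¬(((p4 → p2) → (p2 ∧ ¬p5)) → ¬p5): α-rule — add ((p4 → p2) → (p2 ∧ ¬p5)), ¬¬p5.
¬((p4 ↔ p2) ∨ p1): α-rule — add ¬(p4 ↔ p2), ¬p1.
((p4 → p2) → (p2 ∧ ¬p5)): β-rule — branch into ¬(p4 → p2)  //  (p2 ∧ ¬p5).
  branch 1 (add ¬(p4 → p2)):
    ¬(p4 → p2): α-rule — add p4, ¬p2.
    ¬(p4 ↔ p2): β-rule — branch into p4, ¬p2  //  ¬p4, p2.
      branch 1.1 (add p4, ¬p2):
        ○ open, literals {p1=F, p2=F, p4=T, p5=T}.
      branch 1.2 (add ¬p4, p2):
        × closes — contains both p4 and ¬p4.
  branch 2 (add (p2 ∧ ¬p5)):
    (p2 ∧ ¬p5): α-rule — add p2, ¬p5.
    × closes — contains both p5 and ¬p5.
2 branches closed, 1 open.
An open branch gives a satisfying assignment: p1=F, p2=F, p4=T, p5=T.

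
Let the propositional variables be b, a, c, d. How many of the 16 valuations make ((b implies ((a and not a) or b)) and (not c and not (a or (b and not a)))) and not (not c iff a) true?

2

Initial set: {(((b implies ((a and not a) or b)) and (not c and not (a or (b and not a)))) and not (not c iff a))}.
(((b implies ((a and not a) or b)) and (not c and not (a or (b and not a)))) and not (not c iff a)): α-rule — add ((b implies ((a and not a) or b)) and (not c and not (a or (b and not a)))), not (not c iff a).
((b implies ((a and not a) or b)) and (not c and not (a or (b and not a)))): α-rule — add (b implies ((a and not a) or b)), (not c and not (a or (b and not a))).
(not c and not (a or (b and not a))): α-rule — add not c, not (a or (b and not a)).
not (a or (b and not a)): α-rule — add not a, not (b and not a).
not (not c iff a): β-rule — branch into not c, not a  //  not not c, a.
  branch 1 (add not c, not a):
    (b implies ((a and not a) or b)): β-rule — branch into not b  //  ((a and not a) or b).
      branch 1.1 (add not b):
        not (b and not a): β-rule — branch into not b  //  not not a.
          branch 1.1.1 (add not b):
            ○ open, literals {a=0, b=0, c=0}.
          branch 1.1.2 (add not not a):
            × closes — contains both a and not a.
      branch 1.2 (add ((a and not a) or b)):
        not (b and not a): β-rule — branch into not b  //  not not a.
          branch 1.2.1 (add not b):
            ((a and not a) or b): β-rule — branch into (a and not a)  //  b.
              branch 1.2.1.1 (add (a and not a)):
                (a and not a): α-rule — add a, not a.
                × closes — contains both a and not a.
              branch 1.2.1.2 (add b):
                × closes — contains both b and not b.
          branch 1.2.2 (add not not a):
            × closes — contains both a and not a.
  branch 2 (add not not c, a):
    × closes — contains both c and not c.
5 branches closed, 1 open.
Each open branch fixes some atoms; the unmentioned ones are free. Counting distinct full assignments: branch {a=0, b=0, c=0} (d) contributes 2 new. Total: 2.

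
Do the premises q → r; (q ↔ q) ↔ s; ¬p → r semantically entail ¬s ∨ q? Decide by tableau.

No

Initial set: {(q → r); ((q ↔ q) ↔ s); (¬p → r); ¬(¬s ∨ q)}.
¬(¬s ∨ q): α-rule — add ¬¬s, ¬q.
(q → r): β-rule — branch into ¬q  //  r.
  branch 1 (add ¬q):
    ((q ↔ q) ↔ s): β-rule — branch into (q ↔ q), s  //  ¬(q ↔ q), ¬s.
      branch 1.1 (add (q ↔ q), s):
        (¬p → r): β-rule — branch into ¬¬p  //  r.
          branch 1.1.1 (add ¬¬p):
            (q ↔ q): β-rule — branch into q, q  //  ¬q, ¬q.
              branch 1.1.1.1 (add q, q):
                × closes — contains both q and ¬q.
              branch 1.1.1.2 (add ¬q, ¬q):
                ○ open, literals {p=1, q=0, s=1}.
          branch 1.1.2 (add r):
            (q ↔ q): β-rule — branch into q, q  //  ¬q, ¬q.
              branch 1.1.2.1 (add q, q):
                × closes — contains both q and ¬q.
              branch 1.1.2.2 (add ¬q, ¬q):
                ○ open, literals {q=0, r=1, s=1}.
      branch 1.2 (add ¬(q ↔ q), ¬s):
        × closes — contains both s and ¬s.
  branch 2 (add r):
    ((q ↔ q) ↔ s): β-rule — branch into (q ↔ q), s  //  ¬(q ↔ q), ¬s.
      branch 2.1 (add (q ↔ q), s):
        (¬p → r): β-rule — branch into ¬¬p  //  r.
          branch 2.1.1 (add ¬¬p):
            (q ↔ q): β-rule — branch into q, q  //  ¬q, ¬q.
              branch 2.1.1.1 (add q, q):
                × closes — contains both q and ¬q.
              branch 2.1.1.2 (add ¬q, ¬q):
                ○ open, literals {p=1, q=0, r=1, s=1}.
          branch 2.1.2 (add r):
            (q ↔ q): β-rule — branch into q, q  //  ¬q, ¬q.
              branch 2.1.2.1 (add q, q):
                × closes — contains both q and ¬q.
              branch 2.1.2.2 (add ¬q, ¬q):
                ○ open, literals {q=0, r=1, s=1}.
      branch 2.2 (add ¬(q ↔ q), ¬s):
        × closes — contains both s and ¬s.
6 branches closed, 4 open.
An open branch gives a countermodel: p=1, q=0, s=1 (unmentioned atoms arbitrary); the premises hold there but the conclusion fails.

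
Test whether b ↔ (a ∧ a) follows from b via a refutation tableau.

Initial set: {b; ¬(b ↔ (a ∧ a))}.
¬(b ↔ (a ∧ a)): β-rule — branch into b, ¬(a ∧ a)  //  ¬b, (a ∧ a).
  branch 1 (add b, ¬(a ∧ a)):
    ¬(a ∧ a): β-rule — branch into ¬a  //  ¬a.
      branch 1.1 (add ¬a):
        ○ open, literals {a=F, b=T}.
      branch 1.2 (add ¬a):
        ○ open, literals {a=F, b=T}.
  branch 2 (add ¬b, (a ∧ a)):
    × closes — contains both b and ¬b.
1 branch closed, 2 open.
An open branch gives a countermodel: a=F, b=T (unmentioned atoms arbitrary); the premises hold there but the conclusion fails.

No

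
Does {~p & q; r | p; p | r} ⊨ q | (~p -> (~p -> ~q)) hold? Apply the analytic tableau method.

Yes

Initial set: {T (~p & q); T (r | p); T (p | r); F (q | (~p -> (~p -> ~q)))}.
T (~p & q): α-rule — add T ~p, T q.
F (q | (~p -> (~p -> ~q))): α-rule — add F q, F (~p -> (~p -> ~q)).
× closes — contains both q and ~q.
All 1 branch closes.
Every branch closed, so the premises entail the conclusion.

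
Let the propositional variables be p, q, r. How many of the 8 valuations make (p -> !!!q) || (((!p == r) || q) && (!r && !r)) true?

7

Initial set: {((p -> !!!q) || (((!p == r) || q) && (!r && !r)))}.
((p -> !!!q) || (((!p == r) || q) && (!r && !r))): β-rule — branch into (p -> !!!q)  //  (((!p == r) || q) && (!r && !r)).
  branch 1 (add (p -> !!!q)):
    (p -> !!!q): β-rule — branch into !p  //  !!!q.
      branch 1.1 (add !p):
        ○ open, literals {p=0}.
      branch 1.2 (add !!!q):
        !!!q: drop double negation, giving !q.
        ○ open, literals {q=0}.
  branch 2 (add (((!p == r) || q) && (!r && !r))):
    (((!p == r) || q) && (!r && !r)): α-rule — add ((!p == r) || q), (!r && !r).
    (!r && !r): α-rule — add !r, !r.
    ((!p == r) || q): β-rule — branch into (!p == r)  //  q.
      branch 2.1 (add (!p == r)):
        (!p == r): β-rule — branch into !p, r  //  !!p, !r.
          branch 2.1.1 (add !p, r):
            × closes — contains both r and !r.
          branch 2.1.2 (add !!p, !r):
            ○ open, literals {p=1, r=0}.
      branch 2.2 (add q):
        ○ open, literals {q=1, r=0}.
1 branch closed, 4 open.
Each open branch fixes some atoms; the unmentioned ones are free. Counting distinct full assignments: branch {p=0} (q, r) contributes 4 new; branch {q=0} (p, r) contributes 2 new; branch {p=1, r=0} (q) contributes 1 new; branch {q=1, r=0} (p) contributes 0 new. Total: 7.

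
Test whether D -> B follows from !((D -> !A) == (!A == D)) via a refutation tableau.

Yes

Initial set: {!((D -> !A) == (!A == D)); !(D -> B)}.
!(D -> B): α-rule — add D, !B.
!((D -> !A) == (!A == D)): β-rule — branch into (D -> !A), !(!A == D)  //  !(D -> !A), (!A == D).
  branch 1 (add (D -> !A), !(!A == D)):
    (D -> !A): β-rule — branch into !D  //  !A.
      branch 1.1 (add !D):
        × closes — contains both D and !D.
      branch 1.2 (add !A):
        !(!A == D): β-rule — branch into !A, !D  //  !!A, D.
          branch 1.2.1 (add !A, !D):
            × closes — contains both D and !D.
          branch 1.2.2 (add !!A, D):
            × closes — contains both A and !A.
  branch 2 (add !(D -> !A), (!A == D)):
    !(D -> !A): α-rule — add D, !!A.
    (!A == D): β-rule — branch into !A, D  //  !!A, !D.
      branch 2.1 (add !A, D):
        × closes — contains both A and !A.
      branch 2.2 (add !!A, !D):
        × closes — contains both D and !D.
All 5 branches close.
Every branch closed, so the premises entail the conclusion.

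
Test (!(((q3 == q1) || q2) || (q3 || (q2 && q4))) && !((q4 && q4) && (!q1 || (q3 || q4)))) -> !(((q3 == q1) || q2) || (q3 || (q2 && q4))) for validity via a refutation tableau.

Assume the negation and expand:
Initial set: {!((!(((q3 == q1) || q2) || (q3 || (q2 && q4))) && !((q4 && q4) && (!q1 || (q3 || q4)))) -> !(((q3 == q1) || q2) || (q3 || (q2 && q4))))}.
!((!(((q3 == q1) || q2) || (q3 || (q2 && q4))) && !((q4 && q4) && (!q1 || (q3 || q4)))) -> !(((q3 == q1) || q2) || (q3 || (q2 && q4)))): α-rule — add (!(((q3 == q1) || q2) || (q3 || (q2 && q4))) && !((q4 && q4) && (!q1 || (q3 || q4)))), !!(((q3 == q1) || q2) || (q3 || (q2 && q4))).
(!(((q3 == q1) || q2) || (q3 || (q2 && q4))) && !((q4 && q4) && (!q1 || (q3 || q4)))): α-rule — add !(((q3 == q1) || q2) || (q3 || (q2 && q4))), !((q4 && q4) && (!q1 || (q3 || q4))).
!(((q3 == q1) || q2) || (q3 || (q2 && q4))): α-rule — add !((q3 == q1) || q2), !(q3 || (q2 && q4)).
!((q3 == q1) || q2): α-rule — add !(q3 == q1), !q2.
!(q3 || (q2 && q4)): α-rule — add !q3, !(q2 && q4).
!!(((q3 == q1) || q2) || (q3 || (q2 && q4))): β-rule — branch into ((q3 == q1) || q2)  //  (q3 || (q2 && q4)).
  branch 1 (add ((q3 == q1) || q2)):
    !((q4 && q4) && (!q1 || (q3 || q4))): β-rule — branch into !(q4 && q4)  //  !(!q1 || (q3 || q4)).
      branch 1.1 (add !(q4 && q4)):
        !(q3 == q1): β-rule — branch into q3, !q1  //  !q3, q1.
          branch 1.1.1 (add q3, !q1):
            × closes — contains both q3 and !q3.
          branch 1.1.2 (add !q3, q1):
            !(q2 && q4): β-rule — branch into !q2  //  !q4.
              branch 1.1.2.1 (add !q2):
                ((q3 == q1) || q2): β-rule — branch into (q3 == q1)  //  q2.
                  branch 1.1.2.1.1 (add (q3 == q1)):
                    !(q4 && q4): β-rule — branch into !q4  //  !q4.
                      branch 1.1.2.1.1.1 (add !q4):
                        (q3 == q1): β-rule — branch into q3, q1  //  !q3, !q1.
                          branch 1.1.2.1.1.1.1 (add q3, q1):
                            × closes — contains both q3 and !q3.
                          branch 1.1.2.1.1.1.2 (add !q3, !q1):
                            × closes — contains both q1 and !q1.
                      branch 1.1.2.1.1.2 (add !q4):
                        (q3 == q1): β-rule — branch into q3, q1  //  !q3, !q1.
                          branch 1.1.2.1.1.2.1 (add q3, q1):
                            × closes — contains both q3 and !q3.
                          branch 1.1.2.1.1.2.2 (add !q3, !q1):
                            × closes — contains both q1 and !q1.
                  branch 1.1.2.1.2 (add q2):
                    × closes — contains both q2 and !q2.
              branch 1.1.2.2 (add !q4):
                ((q3 == q1) || q2): β-rule — branch into (q3 == q1)  //  q2.
                  branch 1.1.2.2.1 (add (q3 == q1)):
                    !(q4 && q4): β-rule — branch into !q4  //  !q4.
                      branch 1.1.2.2.1.1 (add !q4):
                        (q3 == q1): β-rule — branch into q3, q1  //  !q3, !q1.
                          branch 1.1.2.2.1.1.1 (add q3, q1):
                            × closes — contains both q3 and !q3.
                          branch 1.1.2.2.1.1.2 (add !q3, !q1):
                            × closes — contains both q1 and !q1.
                      branch 1.1.2.2.1.2 (add !q4):
                        (q3 == q1): β-rule — branch into q3, q1  //  !q3, !q1.
                          branch 1.1.2.2.1.2.1 (add q3, q1):
                            × closes — contains both q3 and !q3.
                          branch 1.1.2.2.1.2.2 (add !q3, !q1):
                            × closes — contains both q1 and !q1.
                  branch 1.1.2.2.2 (add q2):
                    × closes — contains both q2 and !q2.
      branch 1.2 (add !(!q1 || (q3 || q4))):
        !(!q1 || (q3 || q4)): α-rule — add !!q1, !(q3 || q4).
        !(q3 || q4): α-rule — add !q3, !q4.
        !(q3 == q1): β-rule — branch into q3, !q1  //  !q3, q1.
          branch 1.2.1 (add q3, !q1):
            × closes — contains both q3 and !q3.
          branch 1.2.2 (add !q3, q1):
            !(q2 && q4): β-rule — branch into !q2  //  !q4.
              branch 1.2.2.1 (add !q2):
                ((q3 == q1) || q2): β-rule — branch into (q3 == q1)  //  q2.
                  branch 1.2.2.1.1 (add (q3 == q1)):
                    (q3 == q1): β-rule — branch into q3, q1  //  !q3, !q1.
                      branch 1.2.2.1.1.1 (add q3, q1):
                        × closes — contains both q3 and !q3.
                      branch 1.2.2.1.1.2 (add !q3, !q1):
                        × closes — contains both q1 and !q1.
                  branch 1.2.2.1.2 (add q2):
                    × closes — contains both q2 and !q2.
              branch 1.2.2.2 (add !q4):
                ((q3 == q1) || q2): β-rule — branch into (q3 == q1)  //  q2.
                  branch 1.2.2.2.1 (add (q3 == q1)):
                    (q3 == q1): β-rule — branch into q3, q1  //  !q3, !q1.
                      branch 1.2.2.2.1.1 (add q3, q1):
                        × closes — contains both q3 and !q3.
                      branch 1.2.2.2.1.2 (add !q3, !q1):
                        × closes — contains both q1 and !q1.
                  branch 1.2.2.2.2 (add q2):
                    × closes — contains both q2 and !q2.
  branch 2 (add (q3 || (q2 && q4))):
    !((q4 && q4) && (!q1 || (q3 || q4))): β-rule — branch into !(q4 && q4)  //  !(!q1 || (q3 || q4)).
      branch 2.1 (add !(q4 && q4)):
        !(q3 == q1): β-rule — branch into q3, !q1  //  !q3, q1.
          branch 2.1.1 (add q3, !q1):
            × closes — contains both q3 and !q3.
          branch 2.1.2 (add !q3, q1):
            !(q2 && q4): β-rule — branch into !q2  //  !q4.
              branch 2.1.2.1 (add !q2):
                (q3 || (q2 && q4)): β-rule — branch into q3  //  (q2 && q4).
                  branch 2.1.2.1.1 (add q3):
                    × closes — contains both q3 and !q3.
                  branch 2.1.2.1.2 (add (q2 && q4)):
                    (q2 && q4): α-rule — add q2, q4.
                    × closes — contains both q2 and !q2.
              branch 2.1.2.2 (add !q4):
                (q3 || (q2 && q4)): β-rule — branch into q3  //  (q2 && q4).
                  branch 2.1.2.2.1 (add q3):
                    × closes — contains both q3 and !q3.
                  branch 2.1.2.2.2 (add (q2 && q4)):
                    (q2 && q4): α-rule — add q2, q4.
                    × closes — contains both q2 and !q2.
      branch 2.2 (add !(!q1 || (q3 || q4))):
        !(!q1 || (q3 || q4)): α-rule — add !!q1, !(q3 || q4).
        !(q3 || q4): α-rule — add !q3, !q4.
        !(q3 == q1): β-rule — branch into q3, !q1  //  !q3, q1.
          branch 2.2.1 (add q3, !q1):
            × closes — contains both q3 and !q3.
          branch 2.2.2 (add !q3, q1):
            !(q2 && q4): β-rule — branch into !q2  //  !q4.
              branch 2.2.2.1 (add !q2):
                (q3 || (q2 && q4)): β-rule — branch into q3  //  (q2 && q4).
                  branch 2.2.2.1.1 (add q3):
                    × closes — contains both q3 and !q3.
                  branch 2.2.2.1.2 (add (q2 && q4)):
                    (q2 && q4): α-rule — add q2, q4.
                    × closes — contains both q2 and !q2.
              branch 2.2.2.2 (add !q4):
                (q3 || (q2 && q4)): β-rule — branch into q3  //  (q2 && q4).
                  branch 2.2.2.2.1 (add q3):
                    × closes — contains both q3 and !q3.
                  branch 2.2.2.2.2 (add (q2 && q4)):
                    (q2 && q4): α-rule — add q2, q4.
                    × closes — contains both q2 and !q2.
All 28 branches close.
Every branch closed, so the negation is unsatisfiable and the formula is valid.

Valid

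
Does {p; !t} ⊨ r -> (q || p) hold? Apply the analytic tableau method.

Initial set: {p; !t; !(r -> (q || p))}.
!(r -> (q || p)): α-rule — add r, !(q || p).
!(q || p): α-rule — add !q, !p.
× closes — contains both p and !p.
All 1 branch closes.
Every branch closed, so the premises entail the conclusion.

Yes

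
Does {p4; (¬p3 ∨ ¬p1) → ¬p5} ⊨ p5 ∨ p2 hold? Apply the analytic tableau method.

No

Initial set: {p4; ((¬p3 ∨ ¬p1) → ¬p5); ¬(p5 ∨ p2)}.
¬(p5 ∨ p2): α-rule — add ¬p5, ¬p2.
((¬p3 ∨ ¬p1) → ¬p5): β-rule — branch into ¬(¬p3 ∨ ¬p1)  //  ¬p5.
  branch 1 (add ¬(¬p3 ∨ ¬p1)):
    ¬(¬p3 ∨ ¬p1): α-rule — add ¬¬p3, ¬¬p1.
    ○ open, literals {p1=true, p2=false, p3=true, p4=true, p5=false}.
  branch 2 (add ¬p5):
    ○ open, literals {p2=false, p4=true, p5=false}.
0 branches closed, 2 open.
An open branch gives a countermodel: p1=true, p2=false, p3=true, p4=true, p5=false (unmentioned atoms arbitrary); the premises hold there but the conclusion fails.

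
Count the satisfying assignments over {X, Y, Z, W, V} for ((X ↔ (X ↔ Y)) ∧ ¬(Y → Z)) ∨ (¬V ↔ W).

20

Initial set: {(((X ↔ (X ↔ Y)) ∧ ¬(Y → Z)) ∨ (¬V ↔ W))}.
(((X ↔ (X ↔ Y)) ∧ ¬(Y → Z)) ∨ (¬V ↔ W)): β-rule — branch into ((X ↔ (X ↔ Y)) ∧ ¬(Y → Z))  //  (¬V ↔ W).
  branch 1 (add ((X ↔ (X ↔ Y)) ∧ ¬(Y → Z))):
    ((X ↔ (X ↔ Y)) ∧ ¬(Y → Z)): α-rule — add (X ↔ (X ↔ Y)), ¬(Y → Z).
    ¬(Y → Z): α-rule — add Y, ¬Z.
    (X ↔ (X ↔ Y)): β-rule — branch into X, (X ↔ Y)  //  ¬X, ¬(X ↔ Y).
      branch 1.1 (add X, (X ↔ Y)):
        (X ↔ Y): β-rule — branch into X, Y  //  ¬X, ¬Y.
          branch 1.1.1 (add X, Y):
            ○ open, literals {X=1, Y=1, Z=0}.
          branch 1.1.2 (add ¬X, ¬Y):
            × closes — contains both X and ¬X.
      branch 1.2 (add ¬X, ¬(X ↔ Y)):
        ¬(X ↔ Y): β-rule — branch into X, ¬Y  //  ¬X, Y.
          branch 1.2.1 (add X, ¬Y):
            × closes — contains both X and ¬X.
          branch 1.2.2 (add ¬X, Y):
            ○ open, literals {X=0, Y=1, Z=0}.
  branch 2 (add (¬V ↔ W)):
    (¬V ↔ W): β-rule — branch into ¬V, W  //  ¬¬V, ¬W.
      branch 2.1 (add ¬V, W):
        ○ open, literals {V=0, W=1}.
      branch 2.2 (add ¬¬V, ¬W):
        ○ open, literals {V=1, W=0}.
2 branches closed, 4 open.
Each open branch fixes some atoms; the unmentioned ones are free. Counting distinct full assignments: branch {X=1, Y=1, Z=0} (W, V) contributes 4 new; branch {X=0, Y=1, Z=0} (W, V) contributes 4 new; branch {V=0, W=1} (X, Y, Z) contributes 6 new; branch {V=1, W=0} (X, Y, Z) contributes 6 new. Total: 20.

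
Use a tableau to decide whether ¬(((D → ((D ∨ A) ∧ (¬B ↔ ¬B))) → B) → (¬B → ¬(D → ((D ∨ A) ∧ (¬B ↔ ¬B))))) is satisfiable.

Initial set: {T ¬(((D → ((D ∨ A) ∧ (¬B ↔ ¬B))) → B) → (¬B → ¬(D → ((D ∨ A) ∧ (¬B ↔ ¬B)))))}.
T ¬(((D → ((D ∨ A) ∧ (¬B ↔ ¬B))) → B) → (¬B → ¬(D → ((D ∨ A) ∧ (¬B ↔ ¬B))))): α-rule — add T ((D → ((D ∨ A) ∧ (¬B ↔ ¬B))) → B), F (¬B → ¬(D → ((D ∨ A) ∧ (¬B ↔ ¬B)))).
F (¬B → ¬(D → ((D ∨ A) ∧ (¬B ↔ ¬B)))): α-rule — add T ¬B, F ¬(D → ((D ∨ A) ∧ (¬B ↔ ¬B))).
T ((D → ((D ∨ A) ∧ (¬B ↔ ¬B))) → B): β-rule — branch into F (D → ((D ∨ A) ∧ (¬B ↔ ¬B)))  //  T B.
  branch 1 (add F (D → ((D ∨ A) ∧ (¬B ↔ ¬B)))):
    F (D → ((D ∨ A) ∧ (¬B ↔ ¬B))): α-rule — add T D, F ((D ∨ A) ∧ (¬B ↔ ¬B)).
    F ¬(D → ((D ∨ A) ∧ (¬B ↔ ¬B))): β-rule — branch into F D  //  T ((D ∨ A) ∧ (¬B ↔ ¬B)).
      branch 1.1 (add F D):
        × closes — contains both D and ¬D.
      branch 1.2 (add T ((D ∨ A) ∧ (¬B ↔ ¬B))):
        T ((D ∨ A) ∧ (¬B ↔ ¬B)): α-rule — add T (D ∨ A), T (¬B ↔ ¬B).
        F ((D ∨ A) ∧ (¬B ↔ ¬B)): β-rule — branch into F (D ∨ A)  //  F (¬B ↔ ¬B).
          branch 1.2.1 (add F (D ∨ A)):
            F (D ∨ A): α-rule — add F D, F A.
            × closes — contains both D and ¬D.
          branch 1.2.2 (add F (¬B ↔ ¬B)):
            T (D ∨ A): β-rule — branch into T D  //  T A.
              branch 1.2.2.1 (add T D):
                T (¬B ↔ ¬B): β-rule — branch into T ¬B, T ¬B  //  F ¬B, F ¬B.
                  branch 1.2.2.1.1 (add T ¬B, T ¬B):
                    F (¬B ↔ ¬B): β-rule — branch into T ¬B, F ¬B  //  F ¬B, T ¬B.
                      branch 1.2.2.1.1.1 (add T ¬B, F ¬B):
                        × closes — contains both B and ¬B.
                      branch 1.2.2.1.1.2 (add F ¬B, T ¬B):
                        × closes — contains both B and ¬B.
                  branch 1.2.2.1.2 (add F ¬B, F ¬B):
                    × closes — contains both B and ¬B.
              branch 1.2.2.2 (add T A):
                T (¬B ↔ ¬B): β-rule — branch into T ¬B, T ¬B  //  F ¬B, F ¬B.
                  branch 1.2.2.2.1 (add T ¬B, T ¬B):
                    F (¬B ↔ ¬B): β-rule — branch into T ¬B, F ¬B  //  F ¬B, T ¬B.
                      branch 1.2.2.2.1.1 (add T ¬B, F ¬B):
                        × closes — contains both B and ¬B.
                      branch 1.2.2.2.1.2 (add F ¬B, T ¬B):
                        × closes — contains both B and ¬B.
                  branch 1.2.2.2.2 (add F ¬B, F ¬B):
                    × closes — contains both B and ¬B.
  branch 2 (add T B):
    × closes — contains both B and ¬B.
All 9 branches close.
Every branch closed; the formula is unsatisfiable.

Unsatisfiable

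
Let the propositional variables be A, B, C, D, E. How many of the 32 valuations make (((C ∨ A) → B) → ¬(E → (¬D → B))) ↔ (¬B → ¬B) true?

Initial set: {((((C ∨ A) → B) → ¬(E → (¬D → B))) ↔ (¬B → ¬B))}.
((((C ∨ A) → B) → ¬(E → (¬D → B))) ↔ (¬B → ¬B)): β-rule — branch into (((C ∨ A) → B) → ¬(E → (¬D → B))), (¬B → ¬B)  //  ¬(((C ∨ A) → B) → ¬(E → (¬D → B))), ¬(¬B → ¬B).
  branch 1 (add (((C ∨ A) → B) → ¬(E → (¬D → B))), (¬B → ¬B)):
    (((C ∨ A) → B) → ¬(E → (¬D → B))): β-rule — branch into ¬((C ∨ A) → B)  //  ¬(E → (¬D → B)).
      branch 1.1 (add ¬((C ∨ A) → B)):
        ¬((C ∨ A) → B): α-rule — add (C ∨ A), ¬B.
        (¬B → ¬B): β-rule — branch into ¬¬B  //  ¬B.
          branch 1.1.1 (add ¬¬B):
            × closes — contains both B and ¬B.
          branch 1.1.2 (add ¬B):
            (C ∨ A): β-rule — branch into C  //  A.
              branch 1.1.2.1 (add C):
                ○ open, literals {B=0, C=1}.
              branch 1.1.2.2 (add A):
                ○ open, literals {A=1, B=0}.
      branch 1.2 (add ¬(E → (¬D → B))):
        ¬(E → (¬D → B)): α-rule — add E, ¬(¬D → B).
        ¬(¬D → B): α-rule — add ¬D, ¬B.
        (¬B → ¬B): β-rule — branch into ¬¬B  //  ¬B.
          branch 1.2.1 (add ¬¬B):
            × closes — contains both B and ¬B.
          branch 1.2.2 (add ¬B):
            ○ open, literals {B=0, D=0, E=1}.
  branch 2 (add ¬(((C ∨ A) → B) → ¬(E → (¬D → B))), ¬(¬B → ¬B)):
    ¬(((C ∨ A) → B) → ¬(E → (¬D → B))): α-rule — add ((C ∨ A) → B), ¬¬(E → (¬D → B)).
    ¬(¬B → ¬B): α-rule — add ¬B, ¬¬B.
    × closes — contains both B and ¬B.
3 branches closed, 3 open.
Each open branch fixes some atoms; the unmentioned ones are free. Counting distinct full assignments: branch {B=0, C=1} (A, D, E) contributes 8 new; branch {A=1, B=0} (C, D, E) contributes 4 new; branch {B=0, D=0, E=1} (A, C) contributes 1 new. Total: 13.

13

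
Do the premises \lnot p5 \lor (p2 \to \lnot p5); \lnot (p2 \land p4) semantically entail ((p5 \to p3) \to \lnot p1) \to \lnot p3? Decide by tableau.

Initial set: {(\lnot p5 \lor (p2 \to \lnot p5)); \lnot (p2 \land p4); \lnot (((p5 \to p3) \to \lnot p1) \to \lnot p3)}.
\lnot (((p5 \to p3) \to \lnot p1) \to \lnot p3): α-rule — add ((p5 \to p3) \to \lnot p1), \lnot \lnot p3.
(\lnot p5 \lor (p2 \to \lnot p5)): β-rule — branch into \lnot p5  //  (p2 \to \lnot p5).
  branch 1 (add \lnot p5):
    \lnot (p2 \land p4): β-rule — branch into \lnot p2  //  \lnot p4.
      branch 1.1 (add \lnot p2):
        ((p5 \to p3) \to \lnot p1): β-rule — branch into \lnot (p5 \to p3)  //  \lnot p1.
          branch 1.1.1 (add \lnot (p5 \to p3)):
            \lnot (p5 \to p3): α-rule — add p5, \lnot p3.
            × closes — contains both p5 and \lnot p5.
          branch 1.1.2 (add \lnot p1):
            ○ open, literals {p1=F, p2=F, p3=T, p5=F}.
      branch 1.2 (add \lnot p4):
        ((p5 \to p3) \to \lnot p1): β-rule — branch into \lnot (p5 \to p3)  //  \lnot p1.
          branch 1.2.1 (add \lnot (p5 \to p3)):
            \lnot (p5 \to p3): α-rule — add p5, \lnot p3.
            × closes — contains both p5 and \lnot p5.
          branch 1.2.2 (add \lnot p1):
            ○ open, literals {p1=F, p3=T, p4=F, p5=F}.
  branch 2 (add (p2 \to \lnot p5)):
    \lnot (p2 \land p4): β-rule — branch into \lnot p2  //  \lnot p4.
      branch 2.1 (add \lnot p2):
        ((p5 \to p3) \to \lnot p1): β-rule — branch into \lnot (p5 \to p3)  //  \lnot p1.
          branch 2.1.1 (add \lnot (p5 \to p3)):
            \lnot (p5 \to p3): α-rule — add p5, \lnot p3.
            × closes — contains both p3 and \lnot p3.
          branch 2.1.2 (add \lnot p1):
            (p2 \to \lnot p5): β-rule — branch into \lnot p2  //  \lnot p5.
              branch 2.1.2.1 (add \lnot p2):
                ○ open, literals {p1=F, p2=F, p3=T}.
              branch 2.1.2.2 (add \lnot p5):
                ○ open, literals {p1=F, p2=F, p3=T, p5=F}.
      branch 2.2 (add \lnot p4):
        ((p5 \to p3) \to \lnot p1): β-rule — branch into \lnot (p5 \to p3)  //  \lnot p1.
          branch 2.2.1 (add \lnot (p5 \to p3)):
            \lnot (p5 \to p3): α-rule — add p5, \lnot p3.
            × closes — contains both p3 and \lnot p3.
          branch 2.2.2 (add \lnot p1):
            (p2 \to \lnot p5): β-rule — branch into \lnot p2  //  \lnot p5.
              branch 2.2.2.1 (add \lnot p2):
                ○ open, literals {p1=F, p2=F, p3=T, p4=F}.
              branch 2.2.2.2 (add \lnot p5):
                ○ open, literals {p1=F, p3=T, p4=F, p5=F}.
4 branches closed, 6 open.
An open branch gives a countermodel: p1=F, p2=F, p3=T, p5=F (unmentioned atoms arbitrary); the premises hold there but the conclusion fails.

No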